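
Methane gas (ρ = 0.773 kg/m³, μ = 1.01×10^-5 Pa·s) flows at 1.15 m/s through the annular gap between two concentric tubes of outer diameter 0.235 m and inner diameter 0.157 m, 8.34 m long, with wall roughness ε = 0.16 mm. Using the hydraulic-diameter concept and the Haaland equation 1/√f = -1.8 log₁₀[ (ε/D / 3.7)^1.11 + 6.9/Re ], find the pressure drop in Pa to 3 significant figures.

ΔP ≈ 2.00 Pa

Hydraulic diameter D_h = 4A/P = D_o - D_i = 0.235 - 0.157 = 0.078 m.
Re = ρVD_h/μ = 0.773·1.15·0.078/1.01e-05 = 6865.
ε/D_h = 0.00016/0.078 = 0.00205; Haaland gives 1/√f = -1.8 log₁₀[0.000243+0.00101] = 5.227, so f = 0.0366.
ΔP = f(L/D_h)(ρV²/2) = 0.0366·8.34/0.078·0.5111 = 2.001 Pa.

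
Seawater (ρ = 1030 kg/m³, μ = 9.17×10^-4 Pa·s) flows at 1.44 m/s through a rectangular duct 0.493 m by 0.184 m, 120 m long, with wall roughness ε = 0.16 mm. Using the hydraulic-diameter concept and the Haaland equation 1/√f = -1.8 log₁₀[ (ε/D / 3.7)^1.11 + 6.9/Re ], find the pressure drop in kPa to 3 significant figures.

ΔP ≈ 8.74 kPa

Hydraulic diameter D_h = 4A/P = 4·(0.493·0.184)/(2·(0.493+0.184)) = 0.3628/1.354 = 0.268 m.
Re = ρVD_h/μ = 1030·1.44·0.268/0.000917 = 4.334e+05.
ε/D_h = 0.00016/0.268 = 0.000597; Haaland gives 1/√f = -1.8 log₁₀[6.18e-05+1.59e-05] = 7.398, so f = 0.01827.
ΔP = f(L/D_h)(ρV²/2) = 0.01827·120/0.268·1068 = 8738 Pa.
ΔP = 8.74 kPa.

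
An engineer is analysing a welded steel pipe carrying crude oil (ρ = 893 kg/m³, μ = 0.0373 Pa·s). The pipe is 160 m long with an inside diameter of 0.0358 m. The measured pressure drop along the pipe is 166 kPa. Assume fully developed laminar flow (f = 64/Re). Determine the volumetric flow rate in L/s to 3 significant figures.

For laminar flow, f = 64/Re with Re = ρVD/μ, so Darcy-Weisbach reduces to ΔP = 32μLV/D². Solving for V: V = ΔP·D²/(32μL) = 1.66e+05·(0.0358)²/(32·0.0373·160) = 1.114 m/s.
Check: Re = ρVD/μ = 893·1.114·0.0358/0.0373 = 954.8 < 2300, so the laminar assumption holds.
Q = V·A = 1.114·(π/4·0.0358²) = 0.001121 m³/s = 1.12 L/s.

Q ≈ 1.12 L/s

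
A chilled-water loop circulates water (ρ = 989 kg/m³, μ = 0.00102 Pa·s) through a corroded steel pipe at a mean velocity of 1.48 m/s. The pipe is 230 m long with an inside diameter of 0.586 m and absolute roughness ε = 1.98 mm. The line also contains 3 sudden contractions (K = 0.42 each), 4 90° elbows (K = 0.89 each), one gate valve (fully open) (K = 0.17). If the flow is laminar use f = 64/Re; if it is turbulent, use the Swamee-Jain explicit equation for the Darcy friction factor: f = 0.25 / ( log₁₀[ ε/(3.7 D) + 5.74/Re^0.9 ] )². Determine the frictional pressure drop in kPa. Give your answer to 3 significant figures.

Reynolds number Re = ρVD/μ = 989 · 1.48 · 0.586 / 0.00102 = 8.409e+05.
Re > 4000 → turbulent. Relative roughness ε/D = 0.00198/0.586 = 0.00338. Swamee-Jain: f = 0.25/(log₁₀[0.00338/3.7 + 5.74/8.409e+05^0.9])² = 0.25/(log₁₀[0.000913 + 2.67e-05])² = 0.25/(-3.027)² = 0.02729.
Total minor-loss coefficient ΣK = 3·0.42 + 4·0.89 + 1·0.17 = 4.99.
ΔP = [f·L/D + ΣK]·(ρV²/2) = [0.02729·230/0.586 + 4.99]·(989·1.48²/2) = [10.71 + 4.99]·1083 = 1.7e+04 Pa.
ΔP = 1.7e+04 Pa = 17.0 kPa.

ΔP ≈ 17.0 kPa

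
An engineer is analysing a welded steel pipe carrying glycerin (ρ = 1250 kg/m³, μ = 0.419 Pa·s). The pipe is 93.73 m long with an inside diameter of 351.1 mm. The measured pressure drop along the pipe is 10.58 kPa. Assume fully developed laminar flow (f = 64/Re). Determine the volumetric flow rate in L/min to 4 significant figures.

Q ≈ 6028 L/min

For laminar flow, f = 64/Re with Re = ρVD/μ, so Darcy-Weisbach reduces to ΔP = 32μLV/D². Solving for V: V = ΔP·D²/(32μL) = 1.058e+04·(0.3511)²/(32·0.419·93.73) = 1.038 m/s.
Check: Re = ρVD/μ = 1250·1.038·0.3511/0.419 = 1087 < 2300, so the laminar assumption holds.
Q = V·A = 1.038·(π/4·0.3511²) = 0.1005 m³/s = 6028 L/min.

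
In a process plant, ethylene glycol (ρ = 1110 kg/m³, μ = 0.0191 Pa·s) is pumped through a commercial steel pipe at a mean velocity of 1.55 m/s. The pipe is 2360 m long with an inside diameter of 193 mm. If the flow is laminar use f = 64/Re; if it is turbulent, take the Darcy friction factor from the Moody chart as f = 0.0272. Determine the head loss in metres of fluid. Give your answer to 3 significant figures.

h_f ≈ 40.7 m

Reynolds number Re = ρVD/μ = 1110 · 1.55 · 0.193 / 0.0191 = 1.739e+04.
Re > 4000 → turbulent; use the Moody-chart value f = 0.0272.
Darcy-Weisbach: ΔP = f(L/D)(ρV²/2) = 0.0272·(2360/0.193)·(1110·1.55²/2) = 0.0272·1.223e+04·1333 = 4.435e+05 Pa.
Head loss h_f = ΔP/(ρg) = 4.435e+05/(1110·9.81) = 40.7 m.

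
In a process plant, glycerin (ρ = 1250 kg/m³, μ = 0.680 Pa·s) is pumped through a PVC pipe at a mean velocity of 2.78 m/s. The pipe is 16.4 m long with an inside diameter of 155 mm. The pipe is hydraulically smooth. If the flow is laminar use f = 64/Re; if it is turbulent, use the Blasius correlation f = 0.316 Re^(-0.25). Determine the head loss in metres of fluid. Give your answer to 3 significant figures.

h_f ≈ 3.37 m

Reynolds number Re = ρVD/μ = 1250 · 2.78 · 0.155 / 0.68 = 792.1.
Re < 2300 → laminar flow, so f = 64/Re = 64/792.1 = 0.0808 (the turbulent correlation is not needed).
Darcy-Weisbach: ΔP = f(L/D)(ρV²/2) = 0.0808·(16.4/0.155)·(1250·2.78²/2) = 0.0808·105.8·4830 = 4.129e+04 Pa.
Head loss h_f = ΔP/(ρg) = 4.129e+04/(1250·9.81) = 3.37 m.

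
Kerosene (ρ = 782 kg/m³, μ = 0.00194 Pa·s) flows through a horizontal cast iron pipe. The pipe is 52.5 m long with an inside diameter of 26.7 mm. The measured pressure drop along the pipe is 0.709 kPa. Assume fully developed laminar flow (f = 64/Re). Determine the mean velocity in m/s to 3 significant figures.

For laminar flow, f = 64/Re with Re = ρVD/μ, so Darcy-Weisbach reduces to ΔP = 32μLV/D². Solving for V: V = ΔP·D²/(32μL) = 709·(0.0267)²/(32·0.00194·52.5) = 0.1551 m/s.
Check: Re = ρVD/μ = 782·0.1551·0.0267/0.00194 = 1669 < 2300, so the laminar assumption holds.

V ≈ 0.155 m/s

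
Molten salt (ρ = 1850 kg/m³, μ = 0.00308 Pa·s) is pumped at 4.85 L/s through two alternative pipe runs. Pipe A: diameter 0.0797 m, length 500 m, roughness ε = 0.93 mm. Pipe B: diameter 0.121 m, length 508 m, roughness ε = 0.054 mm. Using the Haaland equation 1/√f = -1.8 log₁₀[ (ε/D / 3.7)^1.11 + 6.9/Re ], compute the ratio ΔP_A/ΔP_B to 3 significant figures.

ΔP_A/ΔP_B ≈ 13.5

Pipe A: V = Q/A = 0.00485/0.004989 = 0.9722 m/s; Re = 4.654e+04; ε/D = 0.0117; Haaland → f = 0.04113; ΔP_A = f(L/D)(ρV²/2) = 2.256e+05 Pa.
Pipe B: V = Q/A = 0.00485/0.0115 = 0.4218 m/s; Re = 3.065e+04; ε/D = 0.000446; Haaland → f = 0.02423; ΔP_B = f(L/D)(ρV²/2) = 1.674e+04 Pa.
ΔP_A/ΔP_B = 2.256e+05/1.674e+04 = 13.5.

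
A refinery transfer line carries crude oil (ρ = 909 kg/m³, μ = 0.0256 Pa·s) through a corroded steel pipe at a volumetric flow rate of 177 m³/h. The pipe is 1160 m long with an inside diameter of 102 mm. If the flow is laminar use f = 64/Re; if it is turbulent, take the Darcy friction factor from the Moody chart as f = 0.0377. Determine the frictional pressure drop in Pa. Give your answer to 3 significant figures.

ΔP ≈ 7.05×10^6 Pa

Q = 177 m³/h = 177/3600 = 0.04917 m³/s.
Cross-sectional area A = πD²/4 = π(0.102)²/4 = 0.008171 m²; mean velocity V = Q/A = 0.04917/0.008171 = 6.017 m/s.
Reynolds number Re = ρVD/μ = 909 · 6.017 · 0.102 / 0.0256 = 2.179e+04.
Re > 4000 → turbulent; use the Moody-chart value f = 0.0377.
Darcy-Weisbach: ΔP = f(L/D)(ρV²/2) = 0.0377·(1160/0.102)·(909·6.017²/2) = 0.0377·1.137e+04·1.645e+04 = 7.055e+06 Pa.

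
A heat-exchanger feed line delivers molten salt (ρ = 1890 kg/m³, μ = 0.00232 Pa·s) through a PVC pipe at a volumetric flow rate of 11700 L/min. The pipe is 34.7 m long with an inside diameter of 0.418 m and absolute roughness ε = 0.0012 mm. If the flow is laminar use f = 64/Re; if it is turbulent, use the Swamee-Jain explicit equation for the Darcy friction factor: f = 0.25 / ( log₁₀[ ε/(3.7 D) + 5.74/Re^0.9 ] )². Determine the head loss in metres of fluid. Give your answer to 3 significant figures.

h_f ≈ 0.113 m

Q = 11700 L/min = 11700/60000 = 0.195 m³/s.
Cross-sectional area A = πD²/4 = π(0.418)²/4 = 0.1372 m²; mean velocity V = Q/A = 0.195/0.1372 = 1.421 m/s.
Reynolds number Re = ρVD/μ = 1890 · 1.421 · 0.418 / 0.00232 = 4.839e+05.
Re > 4000 → turbulent. Relative roughness ε/D = 1.2e-06/0.418 = 2.87e-06. Swamee-Jain: f = 0.25/(log₁₀[2.87e-06/3.7 + 5.74/4.839e+05^0.9])² = 0.25/(log₁₀[7.76e-07 + 4.39e-05])² = 0.25/(-4.35)² = 0.01321.
Darcy-Weisbach: ΔP = f(L/D)(ρV²/2) = 0.01321·(34.7/0.418)·(1890·1.421²/2) = 0.01321·83.01·1908 = 2093 Pa.
Head loss h_f = ΔP/(ρg) = 2093/(1890·9.81) = 0.113 m.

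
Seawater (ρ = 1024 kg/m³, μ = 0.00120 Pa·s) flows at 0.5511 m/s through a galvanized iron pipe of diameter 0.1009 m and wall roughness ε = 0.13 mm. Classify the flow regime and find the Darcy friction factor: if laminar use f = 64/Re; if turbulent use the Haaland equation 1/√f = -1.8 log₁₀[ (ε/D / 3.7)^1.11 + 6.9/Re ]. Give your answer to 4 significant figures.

Re = ρVD/μ = 1024·0.5511·0.1009/0.0012 = 4.745e+04.
Re > 4000 → turbulent. ε/D = 0.00013/0.1009 = 0.00129; Haaland: 1/√f = -1.8 log₁₀[0.000145 + 0.000145] = 6.366, so f = 0.02467.

f ≈ 0.02467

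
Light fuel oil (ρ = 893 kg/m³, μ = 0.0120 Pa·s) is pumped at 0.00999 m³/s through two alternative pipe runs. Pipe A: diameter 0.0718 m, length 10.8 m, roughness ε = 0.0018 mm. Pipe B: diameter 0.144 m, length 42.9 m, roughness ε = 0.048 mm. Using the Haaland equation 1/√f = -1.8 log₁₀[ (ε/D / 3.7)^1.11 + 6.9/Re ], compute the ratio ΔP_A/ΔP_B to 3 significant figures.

ΔP_A/ΔP_B ≈ 6.68

Pipe A: V = Q/A = 0.00999/0.004049 = 2.467 m/s; Re = 1.318e+04; ε/D = 2.51e-05; Haaland → f = 0.02869; ΔP_A = f(L/D)(ρV²/2) = 1.173e+04 Pa.
Pipe B: V = Q/A = 0.00999/0.01629 = 0.6134 m/s; Re = 6573; ε/D = 0.000333; Haaland → f = 0.03509; ΔP_B = f(L/D)(ρV²/2) = 1756 Pa.
ΔP_A/ΔP_B = 1.173e+04/1756 = 6.68.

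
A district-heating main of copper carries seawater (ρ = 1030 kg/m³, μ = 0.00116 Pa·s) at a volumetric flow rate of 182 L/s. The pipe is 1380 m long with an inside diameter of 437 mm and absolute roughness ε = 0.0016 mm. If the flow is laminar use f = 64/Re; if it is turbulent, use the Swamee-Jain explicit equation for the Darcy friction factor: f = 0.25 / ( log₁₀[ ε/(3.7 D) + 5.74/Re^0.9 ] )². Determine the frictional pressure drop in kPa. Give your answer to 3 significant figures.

Q = 182 L/s = 182/1000 = 0.182 m³/s.
Cross-sectional area A = πD²/4 = π(0.437)²/4 = 0.15 m²; mean velocity V = Q/A = 0.182/0.15 = 1.213 m/s.
Reynolds number Re = ρVD/μ = 1030 · 1.213 · 0.437 / 0.00116 = 4.708e+05.
Re > 4000 → turbulent. Relative roughness ε/D = 1.6e-06/0.437 = 3.66e-06. Swamee-Jain: f = 0.25/(log₁₀[3.66e-06/3.7 + 5.74/4.708e+05^0.9])² = 0.25/(log₁₀[9.9e-07 + 4.5e-05])² = 0.25/(-4.337)² = 0.01329.
Darcy-Weisbach: ΔP = f(L/D)(ρV²/2) = 0.01329·(1380/0.437)·(1030·1.213²/2) = 0.01329·3158·758.3 = 3.182e+04 Pa.
ΔP = 3.182e+04 Pa = 31.8 kPa.

ΔP ≈ 31.8 kPa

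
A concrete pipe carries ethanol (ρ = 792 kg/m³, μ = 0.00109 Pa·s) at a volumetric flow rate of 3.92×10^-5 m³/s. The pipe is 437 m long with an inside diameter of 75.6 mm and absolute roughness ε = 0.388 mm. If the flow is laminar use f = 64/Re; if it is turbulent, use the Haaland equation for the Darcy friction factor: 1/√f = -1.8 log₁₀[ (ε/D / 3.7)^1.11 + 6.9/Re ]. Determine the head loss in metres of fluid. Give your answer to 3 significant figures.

h_f ≈ 0.00300 m

Cross-sectional area A = πD²/4 = π(0.0756)²/4 = 0.004489 m²; mean velocity V = Q/A = 3.92e-05/0.004489 = 0.008733 m/s.
Reynolds number Re = ρVD/μ = 792 · 0.008733 · 0.0756 / 0.00109 = 479.7.
Re < 2300 → laminar flow, so f = 64/Re = 64/479.7 = 0.1334 (the turbulent correlation is not needed).
Darcy-Weisbach: ΔP = f(L/D)(ρV²/2) = 0.1334·(437/0.0756)·(792·0.008733²/2) = 0.1334·5780·0.0302 = 23.29 Pa.
Head loss h_f = ΔP/(ρg) = 23.29/(792·9.81) = 0.00300 m.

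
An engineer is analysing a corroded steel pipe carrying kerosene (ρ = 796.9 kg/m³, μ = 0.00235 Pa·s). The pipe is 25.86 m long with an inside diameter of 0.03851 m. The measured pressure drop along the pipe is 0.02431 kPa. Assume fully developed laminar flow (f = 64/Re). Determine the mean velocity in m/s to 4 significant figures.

For laminar flow, f = 64/Re with Re = ρVD/μ, so Darcy-Weisbach reduces to ΔP = 32μLV/D². Solving for V: V = ΔP·D²/(32μL) = 24.31·(0.03851)²/(32·0.00235·25.86) = 0.01854 m/s.
Check: Re = ρVD/μ = 796.9·0.01854·0.03851/0.00235 = 242.1 < 2300, so the laminar assumption holds.

V ≈ 0.01854 m/s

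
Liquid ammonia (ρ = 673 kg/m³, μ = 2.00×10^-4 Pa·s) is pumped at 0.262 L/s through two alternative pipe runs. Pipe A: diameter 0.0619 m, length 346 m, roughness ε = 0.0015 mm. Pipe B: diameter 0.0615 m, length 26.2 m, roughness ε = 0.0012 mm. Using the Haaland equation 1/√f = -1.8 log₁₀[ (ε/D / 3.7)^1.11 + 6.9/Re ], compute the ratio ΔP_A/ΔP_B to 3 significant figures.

ΔP_A/ΔP_B ≈ 12.8

Pipe A: V = Q/A = 0.000262/0.003009 = 0.08706 m/s; Re = 1.813e+04; ε/D = 2.42e-05; Haaland → f = 0.02642; ΔP_A = f(L/D)(ρV²/2) = 376.7 Pa.
Pipe B: V = Q/A = 0.000262/0.002971 = 0.0882 m/s; Re = 1.825e+04; ε/D = 1.95e-05; Haaland → f = 0.02637; ΔP_B = f(L/D)(ρV²/2) = 29.41 Pa.
ΔP_A/ΔP_B = 376.7/29.41 = 12.8.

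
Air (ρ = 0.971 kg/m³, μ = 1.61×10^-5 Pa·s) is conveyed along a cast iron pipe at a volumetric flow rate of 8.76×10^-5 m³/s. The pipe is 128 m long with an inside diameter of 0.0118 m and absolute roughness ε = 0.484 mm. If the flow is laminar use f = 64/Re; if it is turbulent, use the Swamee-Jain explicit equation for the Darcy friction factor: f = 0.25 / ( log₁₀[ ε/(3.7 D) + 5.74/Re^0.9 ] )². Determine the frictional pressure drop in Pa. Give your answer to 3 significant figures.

Cross-sectional area A = πD²/4 = π(0.0118)²/4 = 0.0001094 m²; mean velocity V = Q/A = 8.76e-05/0.0001094 = 0.801 m/s.
Reynolds number Re = ρVD/μ = 0.971 · 0.801 · 0.0118 / 1.61e-05 = 570.1.
Re < 2300 → laminar flow, so f = 64/Re = 64/570.1 = 0.1123 (the turbulent correlation is not needed).
Darcy-Weisbach: ΔP = f(L/D)(ρV²/2) = 0.1123·(128/0.0118)·(0.971·0.801²/2) = 0.1123·1.085e+04·0.3115 = 379.4 Pa.

ΔP ≈ 379 Pa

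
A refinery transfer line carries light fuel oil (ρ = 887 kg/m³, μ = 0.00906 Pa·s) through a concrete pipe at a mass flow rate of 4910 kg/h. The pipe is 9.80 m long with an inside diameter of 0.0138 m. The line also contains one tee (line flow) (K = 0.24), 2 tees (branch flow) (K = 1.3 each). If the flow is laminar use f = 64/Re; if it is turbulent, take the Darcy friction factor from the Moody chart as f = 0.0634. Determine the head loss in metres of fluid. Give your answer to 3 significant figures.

h_f ≈ 258 m

ṁ = 4910 kg/h = 4910/3600 = 1.364 kg/s.
A = πD²/4 = π(0.0138)²/4 = 0.0001496 m²; mean velocity V = ṁ/(ρA) = 1.364/(887 · 0.0001496) = 10.28 m/s.
Reynolds number Re = ρVD/μ = 887 · 10.28 · 0.0138 / 0.00906 = 1.389e+04.
Re > 4000 → turbulent; use the Moody-chart value f = 0.0634.
Total minor-loss coefficient ΣK = 1·0.24 + 2·1.3 = 2.84.
ΔP = [f·L/D + ΣK]·(ρV²/2) = [0.0634·9.8/0.0138 + 2.84]·(887·10.28²/2) = [45.02 + 2.84]·4.687e+04 = 2.243e+06 Pa.
Head loss h_f = ΔP/(ρg) = 2.243e+06/(887·9.81) = 258 m.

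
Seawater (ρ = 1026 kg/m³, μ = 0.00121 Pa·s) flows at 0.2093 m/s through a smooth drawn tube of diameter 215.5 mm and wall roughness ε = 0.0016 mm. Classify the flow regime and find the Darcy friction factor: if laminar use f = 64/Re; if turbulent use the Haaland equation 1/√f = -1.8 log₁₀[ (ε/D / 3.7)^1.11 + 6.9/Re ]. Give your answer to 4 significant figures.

f ≈ 0.02203

Re = ρVD/μ = 1026·0.2093·0.2155/0.00121 = 3.825e+04.
Re > 4000 → turbulent. ε/D = 1.6e-06/0.2155 = 7.42e-06; Haaland: 1/√f = -1.8 log₁₀[4.74e-07 + 0.00018] = 6.737, so f = 0.02203.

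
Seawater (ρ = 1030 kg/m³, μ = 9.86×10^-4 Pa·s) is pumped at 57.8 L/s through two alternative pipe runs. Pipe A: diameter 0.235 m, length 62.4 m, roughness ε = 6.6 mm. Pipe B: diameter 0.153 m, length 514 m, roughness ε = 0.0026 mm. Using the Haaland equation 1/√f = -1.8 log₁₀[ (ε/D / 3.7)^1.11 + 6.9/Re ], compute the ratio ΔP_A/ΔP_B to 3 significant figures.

Pipe A: V = Q/A = 0.0578/0.04337 = 1.333 m/s; Re = 3.271e+05; ε/D = 0.0281; Haaland → f = 0.05585; ΔP_A = f(L/D)(ρV²/2) = 1.356e+04 Pa.
Pipe B: V = Q/A = 0.0578/0.01839 = 3.144 m/s; Re = 5.025e+05; ε/D = 1.7e-05; Haaland → f = 0.01325; ΔP_B = f(L/D)(ρV²/2) = 2.266e+05 Pa.
ΔP_A/ΔP_B = 1.356e+04/2.266e+05 = 0.0599.

ΔP_A/ΔP_B ≈ 0.0599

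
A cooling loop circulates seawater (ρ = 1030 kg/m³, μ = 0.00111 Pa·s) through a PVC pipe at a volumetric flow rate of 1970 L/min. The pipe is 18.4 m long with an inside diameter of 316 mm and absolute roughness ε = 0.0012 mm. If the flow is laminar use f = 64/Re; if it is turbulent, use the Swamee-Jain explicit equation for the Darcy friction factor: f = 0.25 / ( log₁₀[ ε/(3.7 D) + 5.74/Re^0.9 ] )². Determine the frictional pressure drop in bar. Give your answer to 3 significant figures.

Q = 1970 L/min = 1970/60000 = 0.03283 m³/s.
Cross-sectional area A = πD²/4 = π(0.316)²/4 = 0.07843 m²; mean velocity V = Q/A = 0.03283/0.07843 = 0.4186 m/s.
Reynolds number Re = ρVD/μ = 1030 · 0.4186 · 0.316 / 0.00111 = 1.228e+05.
Re > 4000 → turbulent. Relative roughness ε/D = 1.2e-06/0.316 = 3.8e-06. Swamee-Jain: f = 0.25/(log₁₀[3.8e-06/3.7 + 5.74/1.228e+05^0.9])² = 0.25/(log₁₀[1.03e-06 + 0.000151])² = 0.25/(-3.818)² = 0.01715.
Darcy-Weisbach: ΔP = f(L/D)(ρV²/2) = 0.01715·(18.4/0.316)·(1030·0.4186²/2) = 0.01715·58.23·90.26 = 90.12 Pa.
ΔP = 90.12 Pa = 9.01×10^-4 bar.

ΔP ≈ 9.01×10^-4 bar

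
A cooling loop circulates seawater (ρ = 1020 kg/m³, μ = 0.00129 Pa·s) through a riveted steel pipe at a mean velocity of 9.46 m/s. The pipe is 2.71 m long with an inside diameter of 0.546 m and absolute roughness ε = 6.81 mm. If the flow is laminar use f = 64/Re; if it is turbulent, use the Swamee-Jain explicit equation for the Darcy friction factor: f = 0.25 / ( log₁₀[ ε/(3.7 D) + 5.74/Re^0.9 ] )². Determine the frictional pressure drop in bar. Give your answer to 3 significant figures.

ΔP ≈ 0.0927 bar

Reynolds number Re = ρVD/μ = 1020 · 9.46 · 0.546 / 0.00129 = 4.084e+06.
Re > 4000 → turbulent. Relative roughness ε/D = 0.00681/0.546 = 0.0125. Swamee-Jain: f = 0.25/(log₁₀[0.0125/3.7 + 5.74/4.084e+06^0.9])² = 0.25/(log₁₀[0.00337 + 6.44e-06])² = 0.25/(-2.471)² = 0.04093.
Darcy-Weisbach: ΔP = f(L/D)(ρV²/2) = 0.04093·(2.71/0.546)·(1020·9.46²/2) = 0.04093·4.963·4.564e+04 = 9272 Pa.
ΔP = 9272 Pa = 0.0927 bar.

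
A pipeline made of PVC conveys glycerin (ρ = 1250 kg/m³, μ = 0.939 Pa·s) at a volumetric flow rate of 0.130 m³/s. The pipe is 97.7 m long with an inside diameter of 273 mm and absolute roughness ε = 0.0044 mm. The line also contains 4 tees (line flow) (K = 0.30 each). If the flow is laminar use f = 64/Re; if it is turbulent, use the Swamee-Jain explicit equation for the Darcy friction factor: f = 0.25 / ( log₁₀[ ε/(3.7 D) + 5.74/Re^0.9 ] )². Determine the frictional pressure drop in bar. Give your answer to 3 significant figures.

ΔP ≈ 0.912 bar

Cross-sectional area A = πD²/4 = π(0.273)²/4 = 0.05853 m²; mean velocity V = Q/A = 0.13/0.05853 = 2.221 m/s.
Reynolds number Re = ρVD/μ = 1250 · 2.221 · 0.273 / 0.939 = 807.1.
Re < 2300 → laminar flow, so f = 64/Re = 64/807.1 = 0.07929 (the turbulent correlation is not needed).
Total minor-loss coefficient ΣK = 4·0.3 = 1.2.
ΔP = [f·L/D + ΣK]·(ρV²/2) = [0.07929·97.7/0.273 + 1.2]·(1250·2.221²/2) = [28.38 + 1.2]·3083 = 9.118e+04 Pa.
ΔP = 9.118e+04 Pa = 0.912 bar.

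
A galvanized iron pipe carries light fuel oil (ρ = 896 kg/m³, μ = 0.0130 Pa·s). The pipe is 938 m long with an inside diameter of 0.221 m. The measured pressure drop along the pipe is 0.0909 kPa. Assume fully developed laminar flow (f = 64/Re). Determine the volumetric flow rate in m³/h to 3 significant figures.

Q ≈ 1.57 m³/h

For laminar flow, f = 64/Re with Re = ρVD/μ, so Darcy-Weisbach reduces to ΔP = 32μLV/D². Solving for V: V = ΔP·D²/(32μL) = 90.9·(0.221)²/(32·0.013·938) = 0.01138 m/s.
Check: Re = ρVD/μ = 896·0.01138·0.221/0.013 = 173.3 < 2300, so the laminar assumption holds.
Q = V·A = 0.01138·(π/4·0.221²) = 0.0004364 m³/s = 1.57 m³/h.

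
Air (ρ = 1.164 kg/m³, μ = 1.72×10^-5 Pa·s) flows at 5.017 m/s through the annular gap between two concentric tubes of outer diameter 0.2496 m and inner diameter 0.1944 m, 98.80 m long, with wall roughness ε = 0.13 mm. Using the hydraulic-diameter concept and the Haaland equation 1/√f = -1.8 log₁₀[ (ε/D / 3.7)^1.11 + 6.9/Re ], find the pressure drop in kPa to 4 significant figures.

ΔP ≈ 0.7972 kPa

Hydraulic diameter D_h = 4A/P = D_o - D_i = 0.2496 - 0.1944 = 0.0552 m.
Re = ρVD_h/μ = 1.164·5.017·0.0552/1.72e-05 = 1.874e+04.
ε/D_h = 0.00013/0.0552 = 0.00236; Haaland gives 1/√f = -1.8 log₁₀[0.000283+0.000368] = 5.735, so f = 0.0304.
ΔP = f(L/D_h)(ρV²/2) = 0.0304·98.8/0.0552·14.65 = 797.2 Pa.
ΔP = 0.7972 kPa.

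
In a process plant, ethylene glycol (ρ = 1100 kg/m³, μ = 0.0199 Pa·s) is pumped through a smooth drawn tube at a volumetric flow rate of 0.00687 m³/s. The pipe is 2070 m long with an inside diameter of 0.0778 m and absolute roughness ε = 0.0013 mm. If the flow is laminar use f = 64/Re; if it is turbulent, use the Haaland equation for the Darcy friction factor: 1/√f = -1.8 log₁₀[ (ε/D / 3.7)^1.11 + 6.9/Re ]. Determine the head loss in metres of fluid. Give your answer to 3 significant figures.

Cross-sectional area A = πD²/4 = π(0.0778)²/4 = 0.004754 m²; mean velocity V = Q/A = 0.00687/0.004754 = 1.445 m/s.
Reynolds number Re = ρVD/μ = 1100 · 1.445 · 0.0778 / 0.0199 = 6215.
Re > 4000 → turbulent. Relative roughness ε/D = 1.3e-06/0.0778 = 1.67e-05. Haaland: 1/√f = -1.8 log₁₀[(1.67e-05/3.7)^1.11 + 6.9/6215] = -1.8 log₁₀[1.17e-06 + 0.00111] = 5.317, so f = 0.03537.
Darcy-Weisbach: ΔP = f(L/D)(ρV²/2) = 0.03537·(2070/0.0778)·(1100·1.445²/2) = 0.03537·2.661e+04·1149 = 1.081e+06 Pa.
Head loss h_f = ΔP/(ρg) = 1.081e+06/(1100·9.81) = 100 m.

h_f ≈ 100 m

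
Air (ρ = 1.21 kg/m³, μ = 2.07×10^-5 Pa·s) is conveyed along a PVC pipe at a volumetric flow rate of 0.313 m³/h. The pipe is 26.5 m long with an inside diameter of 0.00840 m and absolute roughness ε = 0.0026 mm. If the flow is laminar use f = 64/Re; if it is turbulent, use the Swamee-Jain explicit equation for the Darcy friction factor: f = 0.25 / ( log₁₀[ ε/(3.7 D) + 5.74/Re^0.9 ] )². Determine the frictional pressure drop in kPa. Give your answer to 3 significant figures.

ΔP ≈ 0.390 kPa

Q = 0.313 m³/h = 0.313/3600 = 8.694e-05 m³/s.
Cross-sectional area A = πD²/4 = π(0.0084)²/4 = 5.542e-05 m²; mean velocity V = Q/A = 8.694e-05/5.542e-05 = 1.569 m/s.
Reynolds number Re = ρVD/μ = 1.21 · 1.569 · 0.0084 / 2.07e-05 = 770.3.
Re < 2300 → laminar flow, so f = 64/Re = 64/770.3 = 0.08308 (the turbulent correlation is not needed).
Darcy-Weisbach: ΔP = f(L/D)(ρV²/2) = 0.08308·(26.5/0.0084)·(1.21·1.569²/2) = 0.08308·3155·1.489 = 390.3 Pa.
ΔP = 390.3 Pa = 0.390 kPa.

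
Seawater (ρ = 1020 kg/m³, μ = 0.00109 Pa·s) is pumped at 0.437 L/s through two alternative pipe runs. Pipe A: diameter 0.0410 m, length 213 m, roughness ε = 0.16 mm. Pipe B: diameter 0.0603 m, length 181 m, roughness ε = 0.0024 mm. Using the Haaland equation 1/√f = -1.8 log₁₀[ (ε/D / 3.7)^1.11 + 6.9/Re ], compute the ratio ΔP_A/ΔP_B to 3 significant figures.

Pipe A: V = Q/A = 0.000437/0.00132 = 0.331 m/s; Re = 1.27e+04; ε/D = 0.0039; Haaland → f = 0.03468; ΔP_A = f(L/D)(ρV²/2) = 1.007e+04 Pa.
Pipe B: V = Q/A = 0.000437/0.002856 = 0.153 m/s; Re = 8635; ε/D = 3.98e-05; Haaland → f = 0.03221; ΔP_B = f(L/D)(ρV²/2) = 1154 Pa.
ΔP_A/ΔP_B = 1.007e+04/1154 = 8.72.

ΔP_A/ΔP_B ≈ 8.72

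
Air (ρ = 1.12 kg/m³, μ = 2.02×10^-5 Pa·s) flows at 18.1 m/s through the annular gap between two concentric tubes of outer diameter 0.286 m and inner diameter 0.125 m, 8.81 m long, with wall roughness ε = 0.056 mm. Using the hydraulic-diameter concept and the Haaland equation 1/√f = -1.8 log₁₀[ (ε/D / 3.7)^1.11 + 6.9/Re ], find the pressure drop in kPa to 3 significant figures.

Hydraulic diameter D_h = 4A/P = D_o - D_i = 0.286 - 0.125 = 0.161 m.
Re = ρVD_h/μ = 1.12·18.1·0.161/2.02e-05 = 1.616e+05.
ε/D_h = 5.6e-05/0.161 = 0.000348; Haaland gives 1/√f = -1.8 log₁₀[3.39e-05+4.27e-05] = 7.408, so f = 0.01822.
ΔP = f(L/D_h)(ρV²/2) = 0.01822·8.81/0.161·183.5 = 182.9 Pa.
ΔP = 0.183 kPa.

ΔP ≈ 0.183 kPa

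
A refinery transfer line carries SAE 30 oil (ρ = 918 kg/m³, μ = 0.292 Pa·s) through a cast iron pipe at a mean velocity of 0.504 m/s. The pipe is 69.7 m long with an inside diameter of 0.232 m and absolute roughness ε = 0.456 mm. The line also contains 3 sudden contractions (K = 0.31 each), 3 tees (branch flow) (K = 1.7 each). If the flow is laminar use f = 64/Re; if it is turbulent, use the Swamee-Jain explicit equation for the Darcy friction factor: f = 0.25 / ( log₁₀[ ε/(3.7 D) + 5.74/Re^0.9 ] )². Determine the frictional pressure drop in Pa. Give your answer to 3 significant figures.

ΔP ≈ 6800 Pa

Reynolds number Re = ρVD/μ = 918 · 0.504 · 0.232 / 0.292 = 367.6.
Re < 2300 → laminar flow, so f = 64/Re = 64/367.6 = 0.1741 (the turbulent correlation is not needed).
Total minor-loss coefficient ΣK = 3·0.31 + 3·1.7 = 6.03.
ΔP = [f·L/D + ΣK]·(ρV²/2) = [0.1741·69.7/0.232 + 6.03]·(918·0.504²/2) = [52.31 + 6.03]·116.6 = 6802 Pa.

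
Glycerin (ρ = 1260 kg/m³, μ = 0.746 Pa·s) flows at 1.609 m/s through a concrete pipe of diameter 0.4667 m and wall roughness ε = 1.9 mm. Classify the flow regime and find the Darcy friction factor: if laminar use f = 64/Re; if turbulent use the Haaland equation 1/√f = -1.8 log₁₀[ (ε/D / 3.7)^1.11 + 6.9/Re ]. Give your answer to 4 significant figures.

f ≈ 0.05046

Re = ρVD/μ = 1260·1.609·0.4667/0.746 = 1268.
Re < 2300 → laminar, so f = 64/Re = 0.05046 (roughness is irrelevant in laminar flow).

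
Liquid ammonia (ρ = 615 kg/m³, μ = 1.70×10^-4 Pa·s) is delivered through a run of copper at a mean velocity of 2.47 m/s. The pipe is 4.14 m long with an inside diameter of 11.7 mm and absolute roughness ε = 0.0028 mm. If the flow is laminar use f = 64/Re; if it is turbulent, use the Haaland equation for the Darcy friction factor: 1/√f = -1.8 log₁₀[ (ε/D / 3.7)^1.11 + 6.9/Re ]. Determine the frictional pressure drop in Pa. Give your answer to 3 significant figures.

Reynolds number Re = ρVD/μ = 615 · 2.47 · 0.0117 / 0.00017 = 1.045e+05.
Re > 4000 → turbulent. Relative roughness ε/D = 2.8e-06/0.0117 = 0.000239. Haaland: 1/√f = -1.8 log₁₀[(0.000239/3.7)^1.11 + 6.9/1.045e+05] = -1.8 log₁₀[2.24e-05 + 6.6e-05] = 7.297, so f = 0.01878.
Darcy-Weisbach: ΔP = f(L/D)(ρV²/2) = 0.01878·(4.14/0.0117)·(615·2.47²/2) = 0.01878·353.8·1876 = 1.247e+04 Pa.

ΔP ≈ 12500 Pa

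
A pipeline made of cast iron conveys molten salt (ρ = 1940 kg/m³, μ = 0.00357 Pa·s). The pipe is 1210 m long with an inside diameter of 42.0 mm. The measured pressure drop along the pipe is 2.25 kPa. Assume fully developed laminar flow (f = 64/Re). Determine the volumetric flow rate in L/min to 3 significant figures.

For laminar flow, f = 64/Re with Re = ρVD/μ, so Darcy-Weisbach reduces to ΔP = 32μLV/D². Solving for V: V = ΔP·D²/(32μL) = 2250·(0.042)²/(32·0.00357·1210) = 0.02871 m/s.
Check: Re = ρVD/μ = 1940·0.02871·0.042/0.00357 = 655.3 < 2300, so the laminar assumption holds.
Q = V·A = 0.02871·(π/4·0.042²) = 3.978e-05 m³/s = 2.39 L/min.

Q ≈ 2.39 L/min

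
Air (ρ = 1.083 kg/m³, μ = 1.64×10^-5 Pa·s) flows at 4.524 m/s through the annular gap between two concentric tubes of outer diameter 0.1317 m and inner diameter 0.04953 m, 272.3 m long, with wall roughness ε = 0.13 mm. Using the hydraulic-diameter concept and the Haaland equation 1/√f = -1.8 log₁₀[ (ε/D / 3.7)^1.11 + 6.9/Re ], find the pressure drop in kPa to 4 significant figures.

ΔP ≈ 1.020 kPa

Hydraulic diameter D_h = 4A/P = D_o - D_i = 0.1317 - 0.04953 = 0.08217 m.
Re = ρVD_h/μ = 1.083·4.524·0.08217/1.64e-05 = 2.455e+04.
ε/D_h = 0.00013/0.08217 = 0.00158; Haaland gives 1/√f = -1.8 log₁₀[0.000182+0.000281] = 6.002, so f = 0.02776.
ΔP = f(L/D_h)(ρV²/2) = 0.02776·272.3/0.08217·11.08 = 1020 Pa.
ΔP = 1.020 kPa.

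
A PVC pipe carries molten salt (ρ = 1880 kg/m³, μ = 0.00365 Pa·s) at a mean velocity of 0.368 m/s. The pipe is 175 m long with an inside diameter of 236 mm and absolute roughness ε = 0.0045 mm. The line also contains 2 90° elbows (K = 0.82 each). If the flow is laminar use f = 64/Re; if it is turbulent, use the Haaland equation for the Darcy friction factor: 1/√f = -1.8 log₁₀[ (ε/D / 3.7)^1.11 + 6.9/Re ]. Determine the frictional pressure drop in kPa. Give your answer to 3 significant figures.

Reynolds number Re = ρVD/μ = 1880 · 0.368 · 0.236 / 0.00365 = 4.473e+04.
Re > 4000 → turbulent. Relative roughness ε/D = 4.5e-06/0.236 = 1.91e-05. Haaland: 1/√f = -1.8 log₁₀[(1.91e-05/3.7)^1.11 + 6.9/4.473e+04] = -1.8 log₁₀[1.35e-06 + 0.000154] = 6.854, so f = 0.02128.
Total minor-loss coefficient ΣK = 2·0.82 = 1.64.
ΔP = [f·L/D + ΣK]·(ρV²/2) = [0.02128·175/0.236 + 1.64]·(1880·0.368²/2) = [15.78 + 1.64]·127.3 = 2218 Pa.
ΔP = 2218 Pa = 2.22 kPa.

ΔP ≈ 2.22 kPa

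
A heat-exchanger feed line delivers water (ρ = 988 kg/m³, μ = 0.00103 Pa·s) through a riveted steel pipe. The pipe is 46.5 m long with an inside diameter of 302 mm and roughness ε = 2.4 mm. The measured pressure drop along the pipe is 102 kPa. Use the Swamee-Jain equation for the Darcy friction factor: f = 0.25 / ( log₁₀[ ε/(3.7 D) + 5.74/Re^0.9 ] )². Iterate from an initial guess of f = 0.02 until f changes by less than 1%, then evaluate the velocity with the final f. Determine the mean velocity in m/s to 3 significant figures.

V ≈ 6.17 m/s

Rearranging Darcy-Weisbach: V = √(2·ΔP·D/(f·L·ρ)). With ε/D = 0.0024/0.302 = 0.00795, iterate starting from f = 0.02:
  f = 0.02 → V = √(2·1.02e+05·0.302/(0.02·46.5·988)) = 8.188 m/s; Re = ρVD/μ = 2.372e+06; f → 0.03518
  f = 0.03518 → V = 6.174 m/s; Re = 1.789e+06; f → 0.03519
Converged (Δf/f < 1%). With the final f = 0.03519: V = √(2·1.02e+05·0.302/(0.03519·46.5·988)) = 6.173 m/s.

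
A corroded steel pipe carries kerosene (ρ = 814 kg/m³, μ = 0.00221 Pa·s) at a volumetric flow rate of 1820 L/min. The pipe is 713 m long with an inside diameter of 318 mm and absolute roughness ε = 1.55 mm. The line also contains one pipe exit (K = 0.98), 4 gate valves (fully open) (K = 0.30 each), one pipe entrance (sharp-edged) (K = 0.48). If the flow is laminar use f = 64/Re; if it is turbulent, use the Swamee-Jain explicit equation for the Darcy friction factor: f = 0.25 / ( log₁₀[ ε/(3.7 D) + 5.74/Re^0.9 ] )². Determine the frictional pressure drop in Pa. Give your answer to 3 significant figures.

Q = 1820 L/min = 1820/60000 = 0.03033 m³/s.
Cross-sectional area A = πD²/4 = π(0.318)²/4 = 0.07942 m²; mean velocity V = Q/A = 0.03033/0.07942 = 0.3819 m/s.
Reynolds number Re = ρVD/μ = 814 · 0.3819 · 0.318 / 0.00221 = 4.473e+04.
Re > 4000 → turbulent. Relative roughness ε/D = 0.00155/0.318 = 0.00487. Swamee-Jain: f = 0.25/(log₁₀[0.00487/3.7 + 5.74/4.473e+04^0.9])² = 0.25/(log₁₀[0.00132 + 0.000374])² = 0.25/(-2.772)² = 0.03254.
Total minor-loss coefficient ΣK = 1·0.98 + 4·0.3 + 1·0.48 = 2.66.
ΔP = [f·L/D + ΣK]·(ρV²/2) = [0.03254·713/0.318 + 2.66]·(814·0.3819²/2) = [72.97 + 2.66]·59.37 = 4490 Pa.

ΔP ≈ 4490 Pa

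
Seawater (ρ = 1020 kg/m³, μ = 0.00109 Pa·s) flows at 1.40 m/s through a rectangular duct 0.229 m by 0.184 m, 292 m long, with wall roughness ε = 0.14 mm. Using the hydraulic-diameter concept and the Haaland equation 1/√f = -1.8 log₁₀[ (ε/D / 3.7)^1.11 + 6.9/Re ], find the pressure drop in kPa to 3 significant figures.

ΔP ≈ 27.5 kPa

Hydraulic diameter D_h = 4A/P = 4·(0.229·0.184)/(2·(0.229+0.184)) = 0.1685/0.826 = 0.204 m.
Re = ρVD_h/μ = 1020·1.4·0.204/0.00109 = 2.673e+05.
ε/D_h = 0.00014/0.204 = 0.000686; Haaland gives 1/√f = -1.8 log₁₀[7.21e-05+2.58e-05] = 7.217, so f = 0.0192.
ΔP = f(L/D_h)(ρV²/2) = 0.0192·292/0.204·999.6 = 2.747e+04 Pa.
ΔP = 27.5 kPa.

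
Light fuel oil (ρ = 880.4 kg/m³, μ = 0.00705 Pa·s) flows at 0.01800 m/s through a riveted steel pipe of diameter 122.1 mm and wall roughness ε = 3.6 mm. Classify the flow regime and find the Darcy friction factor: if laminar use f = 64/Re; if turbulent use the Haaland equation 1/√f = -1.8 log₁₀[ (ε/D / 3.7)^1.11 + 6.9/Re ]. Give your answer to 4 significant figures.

Re = ρVD/μ = 880.4·0.018·0.1221/0.00705 = 274.5.
Re < 2300 → laminar, so f = 64/Re = 0.2332 (roughness is irrelevant in laminar flow).

f ≈ 0.2332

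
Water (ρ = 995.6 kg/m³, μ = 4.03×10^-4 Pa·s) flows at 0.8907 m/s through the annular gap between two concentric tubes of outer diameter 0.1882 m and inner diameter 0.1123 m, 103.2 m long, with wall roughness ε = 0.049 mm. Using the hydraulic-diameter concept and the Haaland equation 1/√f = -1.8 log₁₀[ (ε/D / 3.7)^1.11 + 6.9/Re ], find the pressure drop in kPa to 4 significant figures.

ΔP ≈ 10.55 kPa

Hydraulic diameter D_h = 4A/P = D_o - D_i = 0.1882 - 0.1123 = 0.0759 m.
Re = ρVD_h/μ = 995.6·0.8907·0.0759/0.000403 = 1.67e+05.
ε/D_h = 4.9e-05/0.0759 = 0.000646; Haaland gives 1/√f = -1.8 log₁₀[6.74e-05+4.13e-05] = 7.135, so f = 0.01964.
ΔP = f(L/D_h)(ρV²/2) = 0.01964·103.2/0.0759·394.9 = 1.055e+04 Pa.
ΔP = 10.55 kPa.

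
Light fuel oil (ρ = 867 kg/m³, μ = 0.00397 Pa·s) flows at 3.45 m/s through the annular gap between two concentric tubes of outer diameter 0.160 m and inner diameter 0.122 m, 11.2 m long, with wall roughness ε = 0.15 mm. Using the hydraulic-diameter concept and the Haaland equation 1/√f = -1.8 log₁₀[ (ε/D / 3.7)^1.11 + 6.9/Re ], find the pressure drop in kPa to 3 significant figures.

Hydraulic diameter D_h = 4A/P = D_o - D_i = 0.16 - 0.122 = 0.038 m.
Re = ρVD_h/μ = 867·3.45·0.038/0.00397 = 2.863e+04.
ε/D_h = 0.00015/0.038 = 0.00395; Haaland gives 1/√f = -1.8 log₁₀[0.000503+0.000241] = 5.632, so f = 0.03153.
ΔP = f(L/D_h)(ρV²/2) = 0.03153·11.2/0.038·5160 = 4.795e+04 Pa.
ΔP = 48.0 kPa.

ΔP ≈ 48.0 kPa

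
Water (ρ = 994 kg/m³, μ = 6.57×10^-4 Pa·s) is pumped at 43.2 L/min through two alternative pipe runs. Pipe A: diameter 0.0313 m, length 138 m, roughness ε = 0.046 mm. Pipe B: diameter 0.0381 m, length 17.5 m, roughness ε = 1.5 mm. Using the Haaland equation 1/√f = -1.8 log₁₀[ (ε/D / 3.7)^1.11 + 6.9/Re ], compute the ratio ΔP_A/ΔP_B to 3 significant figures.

ΔP_A/ΔP_B ≈ 8.20

Pipe A: V = Q/A = 0.00072/0.0007694 = 0.9357 m/s; Re = 4.431e+04; ε/D = 0.00147; Haaland → f = 0.02534; ΔP_A = f(L/D)(ρV²/2) = 4.862e+04 Pa.
Pipe B: V = Q/A = 0.00072/0.00114 = 0.6315 m/s; Re = 3.64e+04; ε/D = 0.0394; Haaland → f = 0.06509; ΔP_B = f(L/D)(ρV²/2) = 5926 Pa.
ΔP_A/ΔP_B = 4.862e+04/5926 = 8.20.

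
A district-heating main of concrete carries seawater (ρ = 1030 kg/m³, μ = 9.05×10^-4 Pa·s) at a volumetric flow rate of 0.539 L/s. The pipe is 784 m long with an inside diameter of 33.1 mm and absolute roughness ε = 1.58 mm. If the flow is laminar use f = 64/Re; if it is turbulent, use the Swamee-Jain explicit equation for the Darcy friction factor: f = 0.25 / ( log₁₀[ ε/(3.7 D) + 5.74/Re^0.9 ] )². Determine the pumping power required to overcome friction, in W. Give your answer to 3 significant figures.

P ≈ 185 W

Q = 0.539 L/s = 0.539/1000 = 0.000539 m³/s.
Cross-sectional area A = πD²/4 = π(0.0331)²/4 = 0.0008605 m²; mean velocity V = Q/A = 0.000539/0.0008605 = 0.6264 m/s.
Reynolds number Re = ρVD/μ = 1030 · 0.6264 · 0.0331 / 0.000905 = 2.36e+04.
Re > 4000 → turbulent. Relative roughness ε/D = 0.00158/0.0331 = 0.0477. Swamee-Jain: f = 0.25/(log₁₀[0.0477/3.7 + 5.74/2.36e+04^0.9])² = 0.25/(log₁₀[0.0129 + 0.000666])² = 0.25/(-1.868)² = 0.07168.
Darcy-Weisbach: ΔP = f(L/D)(ρV²/2) = 0.07168·(784/0.0331)·(1030·0.6264²/2) = 0.07168·2.369e+04·202.1 = 3.431e+05 Pa.
Pumping power P = QΔP = 0.000539·3.431e+05 = 184.9 W = 185 W.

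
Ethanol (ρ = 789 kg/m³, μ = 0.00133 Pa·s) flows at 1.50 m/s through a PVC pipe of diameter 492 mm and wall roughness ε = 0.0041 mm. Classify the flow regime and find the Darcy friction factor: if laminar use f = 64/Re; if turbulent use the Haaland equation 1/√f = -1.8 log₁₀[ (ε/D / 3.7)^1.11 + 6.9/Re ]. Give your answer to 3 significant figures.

f ≈ 0.0135

Re = ρVD/μ = 789·1.5·0.492/0.00133 = 4.378e+05.
Re > 4000 → turbulent. ε/D = 4.1e-06/0.492 = 8.33e-06; Haaland: 1/√f = -1.8 log₁₀[5.39e-07 + 1.58e-05] = 8.618, so f = 0.01346.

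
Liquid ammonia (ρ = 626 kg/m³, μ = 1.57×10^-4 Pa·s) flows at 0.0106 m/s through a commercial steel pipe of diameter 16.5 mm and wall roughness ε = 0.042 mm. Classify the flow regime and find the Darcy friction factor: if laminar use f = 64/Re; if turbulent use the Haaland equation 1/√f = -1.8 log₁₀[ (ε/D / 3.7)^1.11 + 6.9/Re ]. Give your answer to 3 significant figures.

Re = ρVD/μ = 626·0.0106·0.0165/0.000157 = 697.4.
Re < 2300 → laminar, so f = 64/Re = 0.09177 (roughness is irrelevant in laminar flow).

f ≈ 0.0918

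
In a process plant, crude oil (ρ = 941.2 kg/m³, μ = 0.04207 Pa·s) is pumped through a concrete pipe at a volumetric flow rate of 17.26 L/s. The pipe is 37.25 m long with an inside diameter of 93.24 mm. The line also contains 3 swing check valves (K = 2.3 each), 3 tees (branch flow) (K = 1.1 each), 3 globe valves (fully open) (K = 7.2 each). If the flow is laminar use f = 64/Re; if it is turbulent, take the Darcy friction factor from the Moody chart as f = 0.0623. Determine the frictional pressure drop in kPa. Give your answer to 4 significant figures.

ΔP ≈ 170.5 kPa

Q = 17.26 L/s = 17.26/1000 = 0.01726 m³/s.
Cross-sectional area A = πD²/4 = π(0.09324)²/4 = 0.006828 m²; mean velocity V = Q/A = 0.01726/0.006828 = 2.528 m/s.
Reynolds number Re = ρVD/μ = 941.2 · 2.528 · 0.09324 / 0.0421 = 5273.
Re > 4000 → turbulent; use the Moody-chart value f = 0.0623.
Total minor-loss coefficient ΣK = 3·2.3 + 3·1.1 + 3·7.2 = 31.8.
ΔP = [f·L/D + ΣK]·(ρV²/2) = [0.0623·37.25/0.09324 + 31.8]·(941.2·2.528²/2) = [24.89 + 31.8]·3007 = 1.705e+05 Pa.
ΔP = 1.705e+05 Pa = 170.5 kPa.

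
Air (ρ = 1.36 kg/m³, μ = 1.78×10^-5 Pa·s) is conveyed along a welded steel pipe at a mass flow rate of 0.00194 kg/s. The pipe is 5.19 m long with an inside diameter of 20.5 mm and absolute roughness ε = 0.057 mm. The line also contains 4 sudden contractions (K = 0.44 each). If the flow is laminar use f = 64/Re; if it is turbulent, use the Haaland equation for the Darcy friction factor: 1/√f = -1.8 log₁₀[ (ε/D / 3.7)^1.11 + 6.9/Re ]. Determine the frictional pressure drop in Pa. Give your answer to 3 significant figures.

ΔP ≈ 143 Pa

A = πD²/4 = π(0.0205)²/4 = 0.0003301 m²; mean velocity V = ṁ/(ρA) = 0.00194/(1.36 · 0.0003301) = 4.322 m/s.
Reynolds number Re = ρVD/μ = 1.36 · 4.322 · 0.0205 / 1.78e-05 = 6769.
Re > 4000 → turbulent. Relative roughness ε/D = 5.7e-05/0.0205 = 0.00278. Haaland: 1/√f = -1.8 log₁₀[(0.00278/3.7)^1.11 + 6.9/6769] = -1.8 log₁₀[0.000341 + 0.00102] = 5.16, so f = 0.03756.
Total minor-loss coefficient ΣK = 4·0.44 = 1.76.
ΔP = [f·L/D + ΣK]·(ρV²/2) = [0.03756·5.19/0.0205 + 1.76]·(1.36·4.322²/2) = [9.51 + 1.76]·12.7 = 143.1 Pa.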